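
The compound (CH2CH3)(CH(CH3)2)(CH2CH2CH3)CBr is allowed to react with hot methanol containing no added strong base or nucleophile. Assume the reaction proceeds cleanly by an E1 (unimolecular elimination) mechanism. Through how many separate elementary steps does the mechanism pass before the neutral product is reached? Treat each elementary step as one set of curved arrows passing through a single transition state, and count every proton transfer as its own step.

Step 1: Ionisation: the C–Br σ-bond cleaves heterolytically; both bonding electrons depart with Br⁻, leaving a tertiary carbocation at the α-carbon.
(No 1,2-shift: no single shift to an adjacent carbon would give a more stable cation.)
Step 2: A weak base (a methanol molecule from the solvent) removes a proton from a carbon adjacent to the cationic centre; the electrons of that C–H bond become the new π(C=C) bond, giving the alkene.
Total: 2 elementary steps.

2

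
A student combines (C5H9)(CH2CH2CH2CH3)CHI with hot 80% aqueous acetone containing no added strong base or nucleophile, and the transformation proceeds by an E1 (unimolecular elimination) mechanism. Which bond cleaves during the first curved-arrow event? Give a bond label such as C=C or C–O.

Step 1: Ionisation: the C–I σ-bond cleaves heterolytically; both bonding electrons depart with I⁻, leaving a secondary carbocation at the α-carbon.
The bond broken in this step is the C–I bond.

C–I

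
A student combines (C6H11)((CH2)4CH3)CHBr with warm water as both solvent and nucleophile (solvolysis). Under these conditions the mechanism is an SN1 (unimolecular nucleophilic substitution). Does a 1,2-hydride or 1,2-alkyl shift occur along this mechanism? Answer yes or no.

The first-formed carbocation is secondary.
The adjacent cyclohexyl carbon already bears 2 other carbon substituents and has a hydrogen to migrate; after a 1,2-hydride shift from that carbon the positive charge sits on a tertiary centre.
Tertiary is more stable than secondary, so the shift occurs.

yes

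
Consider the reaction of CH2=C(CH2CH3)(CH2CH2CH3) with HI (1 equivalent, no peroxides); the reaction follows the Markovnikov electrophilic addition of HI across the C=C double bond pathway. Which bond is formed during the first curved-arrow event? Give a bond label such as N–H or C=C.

Step 1: The π electrons of the C=C bond attack a proton of HI; Markovnikov addition places the new C–H on the less-substituted alkene carbon, so the positive charge ends up on the more-substituted carbon — a tertiary carbocation. The H–I bond breaks heterolytically, releasing I⁻.
The bond formed in this step is the C–H bond.

C–H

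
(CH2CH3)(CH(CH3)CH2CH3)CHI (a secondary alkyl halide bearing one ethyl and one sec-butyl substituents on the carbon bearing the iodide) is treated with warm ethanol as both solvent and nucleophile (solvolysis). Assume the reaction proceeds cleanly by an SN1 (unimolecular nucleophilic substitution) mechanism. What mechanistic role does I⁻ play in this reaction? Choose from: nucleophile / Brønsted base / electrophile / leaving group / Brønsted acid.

Step 1: Rate-determining heterolysis of the C–I bond gives I⁻ and a secondary carbocation.
I⁻ departs with both electrons of the breaking σ-bond — that is the definition of a leaving group.

leaving group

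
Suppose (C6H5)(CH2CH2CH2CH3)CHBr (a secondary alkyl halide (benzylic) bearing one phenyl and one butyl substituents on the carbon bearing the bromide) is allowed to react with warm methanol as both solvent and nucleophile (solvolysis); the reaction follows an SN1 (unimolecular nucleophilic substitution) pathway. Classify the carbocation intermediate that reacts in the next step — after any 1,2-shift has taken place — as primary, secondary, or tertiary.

Step 1: Ionisation: the C–Br σ-bond cleaves heterolytically; both bonding electrons depart with Br⁻, leaving a secondary carbocation at the α-carbon.
No single 1,2-shift to an adjacent carbon would give a more-substituted cation, so no rearrangement occurs.

secondary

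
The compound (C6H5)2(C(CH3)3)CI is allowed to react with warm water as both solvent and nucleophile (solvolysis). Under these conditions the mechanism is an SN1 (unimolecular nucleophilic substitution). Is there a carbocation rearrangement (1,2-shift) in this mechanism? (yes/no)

no

The first-formed carbocation is tertiary.
No single 1,2-shift to an adjacent carbon would produce a more-substituted cation than the one already present, so no rearrangement occurs.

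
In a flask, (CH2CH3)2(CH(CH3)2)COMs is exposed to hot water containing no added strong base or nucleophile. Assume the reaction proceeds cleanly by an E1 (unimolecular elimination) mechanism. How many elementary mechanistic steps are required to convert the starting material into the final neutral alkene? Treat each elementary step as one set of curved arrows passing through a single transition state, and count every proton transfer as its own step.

2

Step 1: Unassisted departure of MsO⁻ (taking the C–O bonding pair) generates a tertiary carbocation.
(No 1,2-shift: no single shift to an adjacent carbon would give a more stable cation.)
Step 2: A water molecule (solvent) deprotonates a β-carbon; as the C–H bond breaks, those electrons form the new alkene π bond.
Total: 2 elementary steps.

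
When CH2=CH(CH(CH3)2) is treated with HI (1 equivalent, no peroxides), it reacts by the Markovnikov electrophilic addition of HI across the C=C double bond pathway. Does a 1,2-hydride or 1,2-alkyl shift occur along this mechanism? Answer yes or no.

The first-formed carbocation is secondary.
The adjacent isopropyl carbon already bears 2 other carbon substituents and has a hydrogen to migrate; after a 1,2-hydride shift from that carbon the positive charge sits on a tertiary centre.
Tertiary is more stable than secondary, so the shift occurs.

yes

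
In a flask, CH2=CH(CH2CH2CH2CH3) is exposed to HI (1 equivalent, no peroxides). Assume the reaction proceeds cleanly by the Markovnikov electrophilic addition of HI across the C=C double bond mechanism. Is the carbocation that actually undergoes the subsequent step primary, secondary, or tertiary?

secondary

Step 1: Protonation of the alkene by HI: the π bond acts as the nucleophile and picks up H⁺, giving the more stable (Markovnikov) secondary carbocation. The H–I bond breaks heterolytically, releasing I⁻.
No single 1,2-shift to an adjacent carbon would give a more-substituted cation, so no rearrangement occurs.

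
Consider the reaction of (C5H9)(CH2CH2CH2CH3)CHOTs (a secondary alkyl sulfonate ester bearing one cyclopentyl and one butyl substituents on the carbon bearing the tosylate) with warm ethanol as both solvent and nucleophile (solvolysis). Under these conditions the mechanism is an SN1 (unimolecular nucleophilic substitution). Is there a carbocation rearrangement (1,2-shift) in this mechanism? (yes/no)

The first-formed carbocation is secondary.
The adjacent cyclopentyl carbon already bears 2 other carbon substituents and has a hydrogen to migrate; after a 1,2-hydride shift from that carbon the positive charge sits on a tertiary centre.
Tertiary is more stable than secondary, so the shift occurs.

yes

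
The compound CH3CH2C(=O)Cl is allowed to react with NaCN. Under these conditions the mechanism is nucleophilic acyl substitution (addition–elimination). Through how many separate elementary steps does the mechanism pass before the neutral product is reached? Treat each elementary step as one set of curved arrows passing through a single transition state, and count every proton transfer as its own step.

Step 1: Nucleophilic addition of CN⁻ to the acyl carbon breaks the π(C=O) bond and yields a tetrahedral, anionic intermediate.
Step 2: An oxygen lone pair re-forms the C=O π bond as the C–Cl σ-bond breaks; Cl⁻ is expelled.
Total: 2 elementary steps.

2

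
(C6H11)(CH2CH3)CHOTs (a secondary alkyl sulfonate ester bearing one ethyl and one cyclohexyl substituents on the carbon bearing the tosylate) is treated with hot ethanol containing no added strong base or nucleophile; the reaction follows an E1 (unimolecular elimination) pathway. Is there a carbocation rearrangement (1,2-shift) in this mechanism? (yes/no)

The first-formed carbocation is secondary.
The adjacent cyclohexyl carbon already bears 2 other carbon substituents and has a hydrogen to migrate; after a 1,2-hydride shift from that carbon the positive charge sits on a tertiary centre.
Tertiary is more stable than secondary, so the shift occurs.

yes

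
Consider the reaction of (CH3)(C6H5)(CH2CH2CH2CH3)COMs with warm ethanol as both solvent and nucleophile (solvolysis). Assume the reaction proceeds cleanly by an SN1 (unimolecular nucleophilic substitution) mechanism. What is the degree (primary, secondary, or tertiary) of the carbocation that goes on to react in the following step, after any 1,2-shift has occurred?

Step 1: Ionisation: the C–O σ-bond cleaves heterolytically; both bonding electrons depart with MsO⁻, leaving a tertiary carbocation at the α-carbon.
No single 1,2-shift to an adjacent carbon would give a more-substituted cation, so no rearrangement occurs.

tertiary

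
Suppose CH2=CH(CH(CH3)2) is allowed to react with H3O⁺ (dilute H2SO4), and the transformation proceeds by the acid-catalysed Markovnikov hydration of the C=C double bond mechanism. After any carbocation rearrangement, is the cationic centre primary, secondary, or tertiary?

tertiary

Step 1: The π electrons of the C=C bond attack a proton of H3O⁺; Markovnikov addition places the new C–H on the less-substituted alkene carbon, so the positive charge ends up on the more-substituted carbon — a secondary carbocation. H2O is released.
Step 2: A hydride (H with its bonding pair) migrates from the adjacent isopropyl carbon to the cationic centre — a 1,2-hydride shift — upgrading the secondary cation to a tertiary one.
The cation rearranges from secondary to tertiary via a 1,2-hydride shift from the adjacent isopropyl carbon; the tertiary cation is what reacts next.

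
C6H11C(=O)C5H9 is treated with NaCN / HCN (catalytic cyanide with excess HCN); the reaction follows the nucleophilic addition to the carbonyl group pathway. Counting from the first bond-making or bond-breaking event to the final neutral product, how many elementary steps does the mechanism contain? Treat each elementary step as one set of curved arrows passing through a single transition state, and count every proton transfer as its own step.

2

Step 1: CN⁻ attacks the sp² carbonyl carbon; the C=O π bond breaks and the electrons end up as a lone pair on the alkoxide oxygen of the tetrahedral intermediate.
Step 2: The alkoxide is protonated in situ by undissociated HCN, yielding a cyanohydrin; the CN⁻ so formed carries on the cycle.
Total: 2 elementary steps.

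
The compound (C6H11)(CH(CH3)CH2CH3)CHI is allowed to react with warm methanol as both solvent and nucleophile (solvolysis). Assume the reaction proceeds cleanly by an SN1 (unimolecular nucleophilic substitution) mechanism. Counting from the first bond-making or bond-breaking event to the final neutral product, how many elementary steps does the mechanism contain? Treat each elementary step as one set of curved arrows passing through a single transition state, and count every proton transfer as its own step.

Step 1: The C–I bond breaks with both electrons going to the iodide; I⁻ leaves and a secondary carbocation remains.
Step 2: Carbocation rearrangement: a 1,2-hydride shift from the adjacent sec-butyl carbon converts the initially-formed secondary cation into the more stable tertiary cation.
Step 3: A lone pair on the oxygen of CH3OH attacks the carbocation, forming a new C–O σ-bond and an oxonium ion.
Step 4: Proton transfer from the O–H of the oxonium ion to a solvent molecule delivers the neutral ether.
Total: 4 elementary steps.

4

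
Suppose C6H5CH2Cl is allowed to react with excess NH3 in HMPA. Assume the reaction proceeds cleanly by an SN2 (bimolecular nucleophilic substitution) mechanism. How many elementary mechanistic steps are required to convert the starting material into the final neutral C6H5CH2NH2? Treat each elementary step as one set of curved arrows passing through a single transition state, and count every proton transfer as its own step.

Step 1: A lone pair on the N of NH3 attacks the α-carbon from the back side while the C–Cl bond breaks; both bonding electrons leave with Cl⁻. The product of this concerted step is an alkylammonium ion.
Step 2: A second equivalent of NH3 removes a proton from the N, giving the neutral product.
Total: 2 elementary steps.

2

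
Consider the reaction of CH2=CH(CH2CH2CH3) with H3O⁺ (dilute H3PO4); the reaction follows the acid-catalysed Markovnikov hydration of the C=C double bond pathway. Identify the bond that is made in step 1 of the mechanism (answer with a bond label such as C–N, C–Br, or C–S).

C–H

Step 1: Electrophilic addition begins with the π(C=C) electrons forming a bond to the proton of H3O⁺. Following Markovnikov's rule, the resulting cation is secondary. H2O is released.
The bond formed in this step is the C–H bond.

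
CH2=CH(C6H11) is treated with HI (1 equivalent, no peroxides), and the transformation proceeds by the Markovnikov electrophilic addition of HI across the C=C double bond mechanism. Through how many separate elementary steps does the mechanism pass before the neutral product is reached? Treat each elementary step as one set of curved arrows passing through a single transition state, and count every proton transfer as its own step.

Step 1: Protonation of the alkene by HI: the π bond acts as the nucleophile and picks up H⁺, giving the more stable (Markovnikov) secondary carbocation. The H–I bond breaks heterolytically, releasing I⁻.
Step 2: Carbocation rearrangement: a 1,2-hydride shift from the adjacent cyclohexyl carbon converts the initially-formed secondary cation into the more stable tertiary cation.
Step 3: The I⁻ anion donates a lone pair to the carbocation, forming the new C–I σ-bond and giving the neutral alkyl halide.
Total: 3 elementary steps.

3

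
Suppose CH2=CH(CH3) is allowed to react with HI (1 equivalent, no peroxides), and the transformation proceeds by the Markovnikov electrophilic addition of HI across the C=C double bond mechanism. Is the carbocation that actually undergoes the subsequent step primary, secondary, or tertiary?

secondary

Step 1: Protonation of the alkene by HI: the π bond acts as the nucleophile and picks up H⁺, giving the more stable (Markovnikov) secondary carbocation. The H–I bond breaks heterolytically, releasing I⁻.
No single 1,2-shift to an adjacent carbon would give a more-substituted cation, so no rearrangement occurs.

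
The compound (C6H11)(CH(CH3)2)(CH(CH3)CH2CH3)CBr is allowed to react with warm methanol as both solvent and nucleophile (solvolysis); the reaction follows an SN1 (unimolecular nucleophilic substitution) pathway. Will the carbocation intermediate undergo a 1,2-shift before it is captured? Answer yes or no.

The first-formed carbocation is tertiary.
No single 1,2-shift to an adjacent carbon would produce a more-substituted cation than the one already present, so no rearrangement occurs.

no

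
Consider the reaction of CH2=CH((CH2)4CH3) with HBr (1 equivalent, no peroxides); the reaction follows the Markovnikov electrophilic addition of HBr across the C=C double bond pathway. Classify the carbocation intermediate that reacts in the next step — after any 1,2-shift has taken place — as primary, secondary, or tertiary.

Step 1: Electrophilic addition begins with the π(C=C) electrons forming a bond to the proton of HBr. Following Markovnikov's rule, the resulting cation is secondary. The H–Br bond breaks heterolytically, releasing Br⁻.
No single 1,2-shift to an adjacent carbon would give a more-substituted cation, so no rearrangement occurs.

secondary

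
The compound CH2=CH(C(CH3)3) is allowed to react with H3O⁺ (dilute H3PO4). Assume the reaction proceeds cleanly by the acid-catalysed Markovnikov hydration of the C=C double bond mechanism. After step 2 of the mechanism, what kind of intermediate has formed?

Step 1: Protonation of the alkene by H3O⁺: the π bond acts as the nucleophile and picks up H⁺, giving the more stable (Markovnikov) secondary carbocation. H2O is released.
Step 2: Carbocation rearrangement: a 1,2-methyl shift from the adjacent tert-butyl carbon converts the initially-formed secondary cation into the more stable tertiary cation.
After step 2 the species present is a tertiary carbocation.

tertiary carbocation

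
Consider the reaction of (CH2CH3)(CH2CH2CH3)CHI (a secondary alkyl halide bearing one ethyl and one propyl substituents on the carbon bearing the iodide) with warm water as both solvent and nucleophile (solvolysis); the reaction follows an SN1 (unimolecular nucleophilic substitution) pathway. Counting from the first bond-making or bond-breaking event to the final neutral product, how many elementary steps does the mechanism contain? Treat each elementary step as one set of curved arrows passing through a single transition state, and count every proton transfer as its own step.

Step 1: Rate-determining heterolysis of the C–I bond gives I⁻ and a secondary carbocation.
(No 1,2-shift: no single shift to an adjacent carbon would give a more stable cation.)
Step 2: A lone pair on the oxygen of H2O attacks the carbocation, forming a new C–O σ-bond and an oxonium ion.
Step 3: Deprotonation of the oxonium oxygen by solvent water yields the neutral alcohol.
Total: 3 elementary steps.

3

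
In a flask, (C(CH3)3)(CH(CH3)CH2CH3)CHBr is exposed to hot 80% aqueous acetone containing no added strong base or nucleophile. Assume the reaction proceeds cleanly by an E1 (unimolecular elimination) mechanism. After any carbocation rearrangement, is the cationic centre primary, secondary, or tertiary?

tertiary

Step 1: Rate-determining heterolysis of the C–Br bond gives Br⁻ and a secondary carbocation.
Step 2: Carbocation rearrangement: a 1,2-hydride shift from the adjacent sec-butyl carbon converts the initially-formed secondary cation into the more stable tertiary cation.
The cation rearranges from secondary to tertiary via a 1,2-hydride shift from the adjacent sec-butyl carbon; the tertiary cation is what reacts next.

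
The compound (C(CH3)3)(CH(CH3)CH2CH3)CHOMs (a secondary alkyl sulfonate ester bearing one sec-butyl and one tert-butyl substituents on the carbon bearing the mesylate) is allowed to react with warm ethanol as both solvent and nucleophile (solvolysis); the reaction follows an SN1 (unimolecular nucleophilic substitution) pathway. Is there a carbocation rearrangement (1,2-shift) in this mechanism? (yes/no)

The first-formed carbocation is secondary.
The adjacent sec-butyl carbon already bears 2 other carbon substituents and has a hydrogen to migrate; after a 1,2-hydride shift from that carbon the positive charge sits on a tertiary centre.
Tertiary is more stable than secondary, so the shift occurs.

yes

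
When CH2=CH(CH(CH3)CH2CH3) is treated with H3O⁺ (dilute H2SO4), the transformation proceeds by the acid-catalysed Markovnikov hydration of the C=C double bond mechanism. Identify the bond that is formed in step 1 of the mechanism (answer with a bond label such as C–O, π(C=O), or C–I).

C–H

Step 1: The π electrons of the C=C bond attack a proton of H3O⁺; Markovnikov addition places the new C–H on the less-substituted alkene carbon, so the positive charge ends up on the more-substituted carbon — a secondary carbocation. H2O is released.
The bond formed in this step is the C–H bond.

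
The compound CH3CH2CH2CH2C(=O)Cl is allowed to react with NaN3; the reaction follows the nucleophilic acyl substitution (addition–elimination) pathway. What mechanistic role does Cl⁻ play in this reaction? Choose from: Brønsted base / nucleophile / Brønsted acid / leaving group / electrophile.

leaving group

Step 2: An oxygen lone pair re-forms the C=O π bond as the C–Cl σ-bond breaks; Cl⁻ is expelled.
Cl⁻ departs with both electrons of the breaking σ-bond — that is the definition of a leaving group.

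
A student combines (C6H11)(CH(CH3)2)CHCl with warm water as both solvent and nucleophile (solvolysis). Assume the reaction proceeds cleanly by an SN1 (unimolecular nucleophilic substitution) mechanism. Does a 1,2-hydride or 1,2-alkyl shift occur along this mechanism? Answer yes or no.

yes

The first-formed carbocation is secondary.
The adjacent isopropyl carbon already bears 2 other carbon substituents and has a hydrogen to migrate; after a 1,2-hydride shift from that carbon the positive charge sits on a tertiary centre.
Tertiary is more stable than secondary, so the shift occurs.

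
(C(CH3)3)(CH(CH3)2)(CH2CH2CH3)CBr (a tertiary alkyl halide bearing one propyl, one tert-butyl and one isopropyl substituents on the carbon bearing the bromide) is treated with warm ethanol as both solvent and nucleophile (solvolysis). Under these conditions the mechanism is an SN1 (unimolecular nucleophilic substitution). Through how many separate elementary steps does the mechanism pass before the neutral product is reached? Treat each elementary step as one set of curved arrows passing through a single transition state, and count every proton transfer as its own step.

Step 1: Rate-determining heterolysis of the C–Br bond gives Br⁻ and a tertiary carbocation.
(No 1,2-shift: no single shift to an adjacent carbon would give a more stable cation.)
Step 2: Nucleophilic capture: the oxygen of CH3CH2OH bonds to the cationic carbon, producing an oxonium-ion intermediate.
Step 3: A second solvent molecule removes the proton on oxygen, giving the neutral ether product.
Total: 3 elementary steps.

3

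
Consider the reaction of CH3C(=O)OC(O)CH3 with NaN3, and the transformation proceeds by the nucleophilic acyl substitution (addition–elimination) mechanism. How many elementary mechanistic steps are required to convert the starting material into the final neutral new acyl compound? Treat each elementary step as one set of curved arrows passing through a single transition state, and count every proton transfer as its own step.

2

Step 1: Nucleophilic addition of N3⁻ to the acyl carbon breaks the π(C=O) bond and yields a tetrahedral, anionic intermediate.
Step 2: Elimination step: re-formation of the carbonyl π bond drives out CH3CO2⁻, giving the new acyl compound.
Total: 2 elementary steps.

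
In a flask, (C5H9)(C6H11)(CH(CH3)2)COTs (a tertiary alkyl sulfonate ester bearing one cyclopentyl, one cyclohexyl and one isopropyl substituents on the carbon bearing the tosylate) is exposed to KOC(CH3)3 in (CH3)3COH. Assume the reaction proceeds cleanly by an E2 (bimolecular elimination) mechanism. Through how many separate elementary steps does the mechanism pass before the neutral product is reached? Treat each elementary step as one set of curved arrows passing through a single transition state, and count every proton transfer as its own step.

1

Step 1: In one step, (CH3)3CO⁻ pulls off a β-proton, the C–O bond cleaves, and a C=C double bond forms between the α- and β-carbons (E2, anti elimination).
Total: 1 elementary step.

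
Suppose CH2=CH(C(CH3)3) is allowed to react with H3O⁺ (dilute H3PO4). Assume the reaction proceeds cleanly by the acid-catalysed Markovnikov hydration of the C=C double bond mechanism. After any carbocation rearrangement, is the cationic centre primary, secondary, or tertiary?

Step 1: The π electrons of the C=C bond attack a proton of H3O⁺; Markovnikov addition places the new C–H on the less-substituted alkene carbon, so the positive charge ends up on the more-substituted carbon — a secondary carbocation. H2O is released.
Step 2: A methyl group with its bonding pair migrates from the adjacent tert-butyl carbon to the cationic centre — a 1,2-methyl shift — upgrading the secondary cation to a tertiary one.
The cation rearranges from secondary to tertiary via a 1,2-methyl shift from the adjacent tert-butyl carbon; the tertiary cation is what reacts next.

tertiary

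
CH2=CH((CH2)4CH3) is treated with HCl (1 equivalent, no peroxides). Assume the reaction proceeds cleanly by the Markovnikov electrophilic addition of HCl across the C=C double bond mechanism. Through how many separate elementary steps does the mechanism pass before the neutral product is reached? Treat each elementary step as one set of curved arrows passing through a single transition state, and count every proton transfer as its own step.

Step 1: Electrophilic addition begins with the π(C=C) electrons forming a bond to the proton of HCl. Following Markovnikov's rule, the resulting cation is secondary. The H–Cl bond breaks heterolytically, releasing Cl⁻.
(No 1,2-shift: no single shift to an adjacent carbon would give a more stable cation.)
Step 2: Cl⁻ captures the cation: a lone pair on Cl⁻ fills the empty p orbital, producing the alkyl halide product.
Total: 2 elementary steps.

2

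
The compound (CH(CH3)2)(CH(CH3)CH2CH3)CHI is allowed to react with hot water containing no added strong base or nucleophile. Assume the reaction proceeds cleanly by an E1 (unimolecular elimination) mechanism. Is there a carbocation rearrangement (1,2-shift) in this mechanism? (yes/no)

The first-formed carbocation is secondary.
The adjacent isopropyl carbon already bears 2 other carbon substituents and has a hydrogen to migrate; after a 1,2-hydride shift from that carbon the positive charge sits on a tertiary centre.
Tertiary is more stable than secondary, so the shift occurs.

yes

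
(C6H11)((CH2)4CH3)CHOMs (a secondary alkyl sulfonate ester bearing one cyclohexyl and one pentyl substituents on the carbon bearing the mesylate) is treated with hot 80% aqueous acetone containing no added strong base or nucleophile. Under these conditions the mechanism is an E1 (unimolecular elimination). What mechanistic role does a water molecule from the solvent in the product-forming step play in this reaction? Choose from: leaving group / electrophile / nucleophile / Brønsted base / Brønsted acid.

Brønsted base

Step 3: A weak base (a water molecule from the solvent) removes a proton from a carbon adjacent to the cationic centre; the electrons of that C–H bond become the new π(C=C) bond, giving the alkene.
A water molecule from the solvent in the product-forming step accepts a proton in a proton-transfer step — a Brønsted base.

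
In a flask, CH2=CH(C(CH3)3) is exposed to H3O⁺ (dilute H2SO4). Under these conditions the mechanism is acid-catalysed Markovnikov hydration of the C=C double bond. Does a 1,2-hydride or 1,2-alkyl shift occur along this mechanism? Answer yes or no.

The first-formed carbocation is secondary.
The adjacent tert-butyl carbon has no hydrogen but bears methyl groups; migration of one methyl with its bonding pair (a 1,2-methyl shift) places the charge on a tertiary centre.
Tertiary is more stable than secondary, so the shift occurs.

yes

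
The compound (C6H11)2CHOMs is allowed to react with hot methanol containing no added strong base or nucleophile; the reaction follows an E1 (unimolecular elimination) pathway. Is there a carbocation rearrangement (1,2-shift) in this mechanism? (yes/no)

The first-formed carbocation is secondary.
The adjacent cyclohexyl carbon already bears 2 other carbon substituents and has a hydrogen to migrate; after a 1,2-hydride shift from that carbon the positive charge sits on a tertiary centre.
Tertiary is more stable than secondary, so the shift occurs.

yes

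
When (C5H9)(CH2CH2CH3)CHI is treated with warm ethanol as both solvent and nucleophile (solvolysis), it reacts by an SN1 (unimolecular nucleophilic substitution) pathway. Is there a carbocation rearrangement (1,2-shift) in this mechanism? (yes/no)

yes

The first-formed carbocation is secondary.
The adjacent cyclopentyl carbon already bears 2 other carbon substituents and has a hydrogen to migrate; after a 1,2-hydride shift from that carbon the positive charge sits on a tertiary centre.
Tertiary is more stable than secondary, so the shift occurs.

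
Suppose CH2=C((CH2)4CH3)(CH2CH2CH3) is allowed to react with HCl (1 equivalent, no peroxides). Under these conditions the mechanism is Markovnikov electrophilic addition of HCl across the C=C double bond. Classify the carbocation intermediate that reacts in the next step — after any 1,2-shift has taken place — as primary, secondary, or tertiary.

Step 1: The π electrons of the C=C bond attack a proton of HCl; Markovnikov addition places the new C–H on the less-substituted alkene carbon, so the positive charge ends up on the more-substituted carbon — a tertiary carbocation. The H–Cl bond breaks heterolytically, releasing Cl⁻.
No single 1,2-shift to an adjacent carbon would give a more-substituted cation, so no rearrangement occurs.

tertiary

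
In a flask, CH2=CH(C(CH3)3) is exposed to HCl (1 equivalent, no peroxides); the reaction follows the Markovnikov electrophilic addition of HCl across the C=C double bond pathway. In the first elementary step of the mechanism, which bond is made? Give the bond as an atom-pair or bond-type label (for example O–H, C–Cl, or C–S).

C–H

Step 1: The π electrons of the C=C bond attack a proton of HCl; Markovnikov addition places the new C–H on the less-substituted alkene carbon, so the positive charge ends up on the more-substituted carbon — a secondary carbocation. The H–Cl bond breaks heterolytically, releasing Cl⁻.
The bond formed in this step is the C–H bond.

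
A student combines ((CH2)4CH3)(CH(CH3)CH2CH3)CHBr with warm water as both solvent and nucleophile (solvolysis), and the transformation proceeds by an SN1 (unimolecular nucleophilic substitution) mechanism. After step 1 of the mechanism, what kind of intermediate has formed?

Step 1: Rate-determining heterolysis of the C–Br bond gives Br⁻ and a secondary carbocation.
After step 1 the species present is a secondary carbocation.

secondary carbocation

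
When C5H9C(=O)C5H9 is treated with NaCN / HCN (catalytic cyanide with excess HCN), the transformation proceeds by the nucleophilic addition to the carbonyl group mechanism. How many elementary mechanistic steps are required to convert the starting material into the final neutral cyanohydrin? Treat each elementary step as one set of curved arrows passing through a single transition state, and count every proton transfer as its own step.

Step 1: Nucleophilic addition: CN⁻ adds to the carbonyl carbon, pushing the π(C=O) electron pair onto oxygen and giving a tetrahedral alkoxide.
Step 2: The alkoxide oxygen removes a proton from HCN present in the mixture, giving a cyanohydrin and regenerating CN⁻.
Total: 2 elementary steps.

2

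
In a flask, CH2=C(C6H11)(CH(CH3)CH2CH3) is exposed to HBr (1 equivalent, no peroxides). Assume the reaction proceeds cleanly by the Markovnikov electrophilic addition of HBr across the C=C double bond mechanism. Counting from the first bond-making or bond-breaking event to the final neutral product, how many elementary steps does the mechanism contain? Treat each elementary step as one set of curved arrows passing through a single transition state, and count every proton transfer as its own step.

2

Step 1: The π electrons of the C=C bond attack a proton of HBr; Markovnikov addition places the new C–H on the less-substituted alkene carbon, so the positive charge ends up on the more-substituted carbon — a tertiary carbocation. The H–Br bond breaks heterolytically, releasing Br⁻.
(No 1,2-shift: no single shift to an adjacent carbon would give a more stable cation.)
Step 2: Nucleophilic attack by Br⁻ on the carbocation completes the addition, giving R–Br.
Total: 2 elementary steps.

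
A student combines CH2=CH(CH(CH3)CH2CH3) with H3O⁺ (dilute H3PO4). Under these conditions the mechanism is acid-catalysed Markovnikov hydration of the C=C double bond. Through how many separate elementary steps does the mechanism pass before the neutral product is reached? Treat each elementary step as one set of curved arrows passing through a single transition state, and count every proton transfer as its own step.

Step 1: Protonation of the alkene by H3O⁺: the π bond acts as the nucleophile and picks up H⁺, giving the more stable (Markovnikov) secondary carbocation. H2O is released.
Step 2: A hydride (H with its bonding pair) migrates from the adjacent sec-butyl carbon to the cationic centre — a 1,2-hydride shift — upgrading the secondary cation to a tertiary one.
Step 3: Nucleophilic capture of the cation by H2O produces the protonated alcohol (an oxonium ion).
Step 4: Proton transfer from the O–H of the oxonium ion to H2O completes the catalytic cycle and yields the alcohol.
Total: 4 elementary steps.

4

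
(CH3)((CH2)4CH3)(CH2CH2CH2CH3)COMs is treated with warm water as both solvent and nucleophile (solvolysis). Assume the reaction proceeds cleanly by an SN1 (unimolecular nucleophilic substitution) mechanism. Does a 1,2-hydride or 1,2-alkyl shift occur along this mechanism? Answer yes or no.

The first-formed carbocation is tertiary.
No single 1,2-shift to an adjacent carbon would produce a more-substituted cation than the one already present, so no rearrangement occurs.

no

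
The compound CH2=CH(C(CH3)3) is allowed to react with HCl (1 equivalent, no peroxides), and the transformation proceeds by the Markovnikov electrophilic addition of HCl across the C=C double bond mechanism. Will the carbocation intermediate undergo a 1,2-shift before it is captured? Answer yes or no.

yes

The first-formed carbocation is secondary.
The adjacent tert-butyl carbon has no hydrogen but bears methyl groups; migration of one methyl with its bonding pair (a 1,2-methyl shift) places the charge on a tertiary centre.
Tertiary is more stable than secondary, so the shift occurs.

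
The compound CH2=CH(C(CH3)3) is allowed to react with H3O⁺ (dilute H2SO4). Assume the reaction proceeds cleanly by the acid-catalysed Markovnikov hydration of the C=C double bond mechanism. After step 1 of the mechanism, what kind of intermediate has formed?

Step 1: The π electrons of the C=C bond attack a proton of H3O⁺; Markovnikov addition places the new C–H on the less-substituted alkene carbon, so the positive charge ends up on the more-substituted carbon — a secondary carbocation. H2O is released.
After step 1 the species present is a secondary carbocation.

secondary carbocation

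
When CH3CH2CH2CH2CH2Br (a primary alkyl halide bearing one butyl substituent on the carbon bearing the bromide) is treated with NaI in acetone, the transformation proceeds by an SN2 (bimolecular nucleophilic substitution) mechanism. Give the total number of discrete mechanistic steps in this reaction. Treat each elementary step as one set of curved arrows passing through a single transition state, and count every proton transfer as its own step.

Step 1: The iodide nucleophile donates a lone pair from I to the α-carbon in a backside attack; simultaneously the C–Br σ-bond breaks and both of its electrons leave with Br⁻. One concerted step with inversion of configuration.
Total: 1 elementary step.

1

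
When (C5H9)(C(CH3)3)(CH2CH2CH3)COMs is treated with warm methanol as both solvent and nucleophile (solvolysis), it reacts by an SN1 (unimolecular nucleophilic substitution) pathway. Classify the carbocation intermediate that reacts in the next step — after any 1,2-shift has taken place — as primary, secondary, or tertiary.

Step 1: The C–O bond breaks with both electrons going to the mesylate; MsO⁻ leaves and a tertiary carbocation remains.
No single 1,2-shift to an adjacent carbon would give a more-substituted cation, so no rearrangement occurs.

tertiary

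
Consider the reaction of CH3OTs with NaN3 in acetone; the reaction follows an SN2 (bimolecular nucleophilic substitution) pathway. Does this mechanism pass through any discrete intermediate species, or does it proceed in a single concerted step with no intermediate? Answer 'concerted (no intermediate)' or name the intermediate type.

concerted (no intermediate)

Backside attack by N3⁻ on the carbon bearing the tosylate: the new C–N bond forms as the C–O bond breaks, with Walden inversion at carbon.
All bond changes occur in one transition state; no discrete intermediate is formed.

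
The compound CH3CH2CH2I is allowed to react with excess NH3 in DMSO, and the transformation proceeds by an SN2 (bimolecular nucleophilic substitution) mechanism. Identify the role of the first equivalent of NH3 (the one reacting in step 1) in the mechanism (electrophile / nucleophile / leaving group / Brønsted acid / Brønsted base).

nucleophile

Step 1: A lone pair on the N of NH3 attacks the α-carbon from the back side while the C–I bond breaks; both bonding electrons leave with I⁻. The product of this concerted step is an alkylammonium ion.
The first equivalent of NH3 (the one reacting in step 1) donates an electron pair to form a new σ-bond to carbon — it is the nucleophile.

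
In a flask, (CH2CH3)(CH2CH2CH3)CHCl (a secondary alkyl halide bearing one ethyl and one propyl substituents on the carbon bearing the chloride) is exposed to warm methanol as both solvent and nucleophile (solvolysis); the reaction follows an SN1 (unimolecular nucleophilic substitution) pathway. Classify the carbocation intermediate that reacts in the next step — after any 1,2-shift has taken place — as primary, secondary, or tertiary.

secondary

Step 1: Ionisation: the C–Cl σ-bond cleaves heterolytically; both bonding electrons depart with Cl⁻, leaving a secondary carbocation at the α-carbon.
No single 1,2-shift to an adjacent carbon would give a more-substituted cation, so no rearrangement occurs.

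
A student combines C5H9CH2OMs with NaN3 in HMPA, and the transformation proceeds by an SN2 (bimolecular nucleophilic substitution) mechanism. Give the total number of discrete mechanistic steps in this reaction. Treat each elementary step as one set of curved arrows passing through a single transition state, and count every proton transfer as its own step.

1

Step 1: Backside attack by N3⁻ on the carbon bearing the mesylate: the new C–N bond forms as the C–O bond breaks, with Walden inversion at carbon.
Total: 1 elementary step.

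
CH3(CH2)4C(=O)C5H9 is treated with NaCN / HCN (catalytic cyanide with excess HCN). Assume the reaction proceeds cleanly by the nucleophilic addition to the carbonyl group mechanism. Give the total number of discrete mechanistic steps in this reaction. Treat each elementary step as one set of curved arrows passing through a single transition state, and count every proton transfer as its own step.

Step 1: A lone pair / filled orbital on CN⁻ attacks the electrophilic carbonyl carbon; the π(C=O) electrons shift onto oxygen, producing a tetrahedral alkoxide intermediate.
Step 2: The alkoxide oxygen removes a proton from HCN present in the mixture, giving a cyanohydrin and regenerating CN⁻.
Total: 2 elementary steps.

2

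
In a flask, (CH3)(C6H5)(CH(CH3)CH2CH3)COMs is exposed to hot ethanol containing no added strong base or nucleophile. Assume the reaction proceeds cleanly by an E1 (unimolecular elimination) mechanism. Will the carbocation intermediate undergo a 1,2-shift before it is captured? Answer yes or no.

The first-formed carbocation is tertiary.
No single 1,2-shift to an adjacent carbon would produce a more-substituted cation than the one already present, so no rearrangement occurs.

no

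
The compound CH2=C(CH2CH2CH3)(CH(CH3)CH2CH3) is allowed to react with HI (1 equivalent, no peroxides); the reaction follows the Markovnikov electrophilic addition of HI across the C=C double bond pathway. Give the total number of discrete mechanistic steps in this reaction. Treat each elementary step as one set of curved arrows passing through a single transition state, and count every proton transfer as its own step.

Step 1: Electrophilic addition begins with the π(C=C) electrons forming a bond to the proton of HI. Following Markovnikov's rule, the resulting cation is tertiary. The H–I bond breaks heterolytically, releasing I⁻.
(No 1,2-shift: no single shift to an adjacent carbon would give a more stable cation.)
Step 2: I⁻ captures the cation: a lone pair on I⁻ fills the empty p orbital, producing the alkyl halide product.
Total: 2 elementary steps.

2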